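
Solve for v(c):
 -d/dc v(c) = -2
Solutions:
 v(c) = C1 + 2*c


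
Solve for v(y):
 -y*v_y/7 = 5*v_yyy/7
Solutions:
 v(y) = C1 + Integral(C2*airyai(-5^(2/3)*y/5) + C3*airybi(-5^(2/3)*y/5), y)


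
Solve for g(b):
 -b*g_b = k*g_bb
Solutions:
 g(b) = C1 + C2*sqrt(k)*erf(sqrt(2)*b*sqrt(1/k)/2)


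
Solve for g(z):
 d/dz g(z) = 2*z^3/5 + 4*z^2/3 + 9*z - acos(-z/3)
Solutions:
 g(z) = C1 + z^4/10 + 4*z^3/9 + 9*z^2/2 - z*acos(-z/3) - sqrt(9 - z^2)


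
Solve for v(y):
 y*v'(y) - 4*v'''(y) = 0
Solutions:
 v(y) = C1 + Integral(C2*airyai(2^(1/3)*y/2) + C3*airybi(2^(1/3)*y/2), y)


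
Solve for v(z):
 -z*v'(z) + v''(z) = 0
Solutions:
 v(z) = C1 + C2*erfi(sqrt(2)*z/2)


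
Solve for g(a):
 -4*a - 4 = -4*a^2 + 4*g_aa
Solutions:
 g(a) = C1 + C2*a + a^4/12 - a^3/6 - a^2/2


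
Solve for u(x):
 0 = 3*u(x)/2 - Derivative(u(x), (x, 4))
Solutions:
 u(x) = C1*exp(-2^(3/4)*3^(1/4)*x/2) + C2*exp(2^(3/4)*3^(1/4)*x/2) + C3*sin(2^(3/4)*3^(1/4)*x/2) + C4*cos(2^(3/4)*3^(1/4)*x/2)


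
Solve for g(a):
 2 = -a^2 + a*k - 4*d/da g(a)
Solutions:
 g(a) = C1 - a^3/12 + a^2*k/8 - a/2


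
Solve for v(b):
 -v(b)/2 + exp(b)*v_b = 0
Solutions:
 v(b) = C1*exp(-exp(-b)/2)


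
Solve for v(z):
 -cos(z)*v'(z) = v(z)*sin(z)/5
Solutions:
 v(z) = C1*cos(z)^(1/5)


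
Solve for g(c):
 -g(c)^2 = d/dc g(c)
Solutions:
 g(c) = 1/(C1 + c)


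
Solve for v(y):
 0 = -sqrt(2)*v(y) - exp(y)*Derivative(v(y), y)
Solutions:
 v(y) = C1*exp(sqrt(2)*exp(-y))


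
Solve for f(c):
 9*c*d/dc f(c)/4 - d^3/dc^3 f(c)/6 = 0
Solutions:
 f(c) = C1 + Integral(C2*airyai(3*2^(2/3)*c/2) + C3*airybi(3*2^(2/3)*c/2), c)


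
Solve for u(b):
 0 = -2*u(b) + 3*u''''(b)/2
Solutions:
 u(b) = C1*exp(-sqrt(2)*3^(3/4)*b/3) + C2*exp(sqrt(2)*3^(3/4)*b/3) + C3*sin(sqrt(2)*3^(3/4)*b/3) + C4*cos(sqrt(2)*3^(3/4)*b/3)


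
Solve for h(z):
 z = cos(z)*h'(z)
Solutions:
 h(z) = C1 + Integral(z/cos(z), z)


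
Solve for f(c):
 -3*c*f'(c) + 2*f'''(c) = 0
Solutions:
 f(c) = C1 + Integral(C2*airyai(2^(2/3)*3^(1/3)*c/2) + C3*airybi(2^(2/3)*3^(1/3)*c/2), c)


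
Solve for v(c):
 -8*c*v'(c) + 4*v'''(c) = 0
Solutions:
 v(c) = C1 + Integral(C2*airyai(2^(1/3)*c) + C3*airybi(2^(1/3)*c), c)


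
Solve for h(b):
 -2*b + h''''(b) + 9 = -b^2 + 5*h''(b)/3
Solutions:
 h(b) = C1 + C2*b + C3*exp(-sqrt(15)*b/3) + C4*exp(sqrt(15)*b/3) + b^4/20 - b^3/5 + 153*b^2/50


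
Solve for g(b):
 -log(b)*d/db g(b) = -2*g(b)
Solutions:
 g(b) = C1*exp(2*li(b))


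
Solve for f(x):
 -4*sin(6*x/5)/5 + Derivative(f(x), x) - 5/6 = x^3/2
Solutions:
 f(x) = C1 + x^4/8 + 5*x/6 - 2*cos(6*x/5)/3


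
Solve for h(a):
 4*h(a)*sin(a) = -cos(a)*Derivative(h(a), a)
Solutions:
 h(a) = C1*cos(a)^4


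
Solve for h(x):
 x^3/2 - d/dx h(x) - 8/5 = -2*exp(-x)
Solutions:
 h(x) = C1 + x^4/8 - 8*x/5 - 2*exp(-x)


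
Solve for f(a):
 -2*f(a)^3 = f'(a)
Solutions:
 f(a) = -sqrt(2)*sqrt(-1/(C1 - 2*a))/2
 f(a) = sqrt(2)*sqrt(-1/(C1 - 2*a))/2


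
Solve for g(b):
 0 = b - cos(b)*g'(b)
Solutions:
 g(b) = C1 + Integral(b/cos(b), b)


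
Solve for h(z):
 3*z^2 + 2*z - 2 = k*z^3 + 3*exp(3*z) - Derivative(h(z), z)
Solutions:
 h(z) = C1 + k*z^4/4 - z^3 - z^2 + 2*z + exp(3*z)


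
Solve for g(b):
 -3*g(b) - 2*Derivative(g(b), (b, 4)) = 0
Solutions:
 g(b) = (C1*sin(6^(1/4)*b/2) + C2*cos(6^(1/4)*b/2))*exp(-6^(1/4)*b/2) + (C3*sin(6^(1/4)*b/2) + C4*cos(6^(1/4)*b/2))*exp(6^(1/4)*b/2)


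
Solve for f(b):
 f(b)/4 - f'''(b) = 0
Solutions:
 f(b) = C3*exp(2^(1/3)*b/2) + (C1*sin(2^(1/3)*sqrt(3)*b/4) + C2*cos(2^(1/3)*sqrt(3)*b/4))*exp(-2^(1/3)*b/4)


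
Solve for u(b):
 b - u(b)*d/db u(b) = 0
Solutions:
 u(b) = -sqrt(C1 + b^2)
 u(b) = sqrt(C1 + b^2)


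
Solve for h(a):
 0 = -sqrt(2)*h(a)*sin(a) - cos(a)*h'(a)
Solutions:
 h(a) = C1*cos(a)^(sqrt(2))


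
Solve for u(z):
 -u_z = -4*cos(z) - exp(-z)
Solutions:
 u(z) = C1 + 4*sin(z) - exp(-z)


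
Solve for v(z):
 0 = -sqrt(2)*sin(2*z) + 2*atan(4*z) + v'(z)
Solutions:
 v(z) = C1 - 2*z*atan(4*z) + log(16*z^2 + 1)/4 - sqrt(2)*cos(2*z)/2


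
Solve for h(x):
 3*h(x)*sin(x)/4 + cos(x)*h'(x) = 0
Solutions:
 h(x) = C1*cos(x)^(3/4)


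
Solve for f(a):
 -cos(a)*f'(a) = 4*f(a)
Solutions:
 f(a) = C1*(sin(a)^2 - 2*sin(a) + 1)/(sin(a)^2 + 2*sin(a) + 1)


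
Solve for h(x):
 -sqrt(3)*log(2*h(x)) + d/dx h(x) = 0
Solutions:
 -sqrt(3)*Integral(1/(log(_y) + log(2)), (_y, h(x)))/3 = C1 - x


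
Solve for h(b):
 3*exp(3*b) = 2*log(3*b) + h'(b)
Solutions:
 h(b) = C1 - 2*b*log(b) + 2*b*(1 - log(3)) + exp(3*b)


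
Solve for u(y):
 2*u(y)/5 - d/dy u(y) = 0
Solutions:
 u(y) = C1*exp(2*y/5)


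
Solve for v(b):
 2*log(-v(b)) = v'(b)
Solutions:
 -li(-v(b)) = C1 + 2*b


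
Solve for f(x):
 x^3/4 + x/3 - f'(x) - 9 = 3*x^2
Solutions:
 f(x) = C1 + x^4/16 - x^3 + x^2/6 - 9*x


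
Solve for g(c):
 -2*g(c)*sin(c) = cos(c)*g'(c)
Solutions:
 g(c) = C1*cos(c)^2


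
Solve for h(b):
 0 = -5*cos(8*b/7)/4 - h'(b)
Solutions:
 h(b) = C1 - 35*sin(8*b/7)/32


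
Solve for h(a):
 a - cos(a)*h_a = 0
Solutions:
 h(a) = C1 + Integral(a/cos(a), a)


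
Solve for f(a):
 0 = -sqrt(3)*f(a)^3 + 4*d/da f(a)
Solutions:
 f(a) = -sqrt(2)*sqrt(-1/(C1 + sqrt(3)*a))
 f(a) = sqrt(2)*sqrt(-1/(C1 + sqrt(3)*a))


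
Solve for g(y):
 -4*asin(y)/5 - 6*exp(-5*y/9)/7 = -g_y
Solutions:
 g(y) = C1 + 4*y*asin(y)/5 + 4*sqrt(1 - y^2)/5 - 54*exp(-5*y/9)/35


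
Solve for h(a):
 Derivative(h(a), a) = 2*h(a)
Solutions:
 h(a) = C1*exp(2*a)


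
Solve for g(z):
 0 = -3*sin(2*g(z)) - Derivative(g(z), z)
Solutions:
 g(z) = pi - acos((-C1 - exp(12*z))/(C1 - exp(12*z)))/2
 g(z) = acos((-C1 - exp(12*z))/(C1 - exp(12*z)))/2


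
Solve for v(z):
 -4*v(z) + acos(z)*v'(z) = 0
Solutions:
 v(z) = C1*exp(4*Integral(1/acos(z), z))


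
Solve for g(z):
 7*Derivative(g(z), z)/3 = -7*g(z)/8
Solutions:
 g(z) = C1*exp(-3*z/8)


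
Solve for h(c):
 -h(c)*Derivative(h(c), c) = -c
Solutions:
 h(c) = -sqrt(C1 + c^2)
 h(c) = sqrt(C1 + c^2)


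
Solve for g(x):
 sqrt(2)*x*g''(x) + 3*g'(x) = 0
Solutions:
 g(x) = C1 + C2*x^(1 - 3*sqrt(2)/2)


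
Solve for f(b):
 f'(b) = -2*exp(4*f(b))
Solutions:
 f(b) = log(-I*(1/(C1 + 8*b))^(1/4))
 f(b) = log(I*(1/(C1 + 8*b))^(1/4))
 f(b) = log(-(1/(C1 + 8*b))^(1/4))
 f(b) = log(1/(C1 + 8*b))/4


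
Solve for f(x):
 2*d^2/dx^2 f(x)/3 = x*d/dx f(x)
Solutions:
 f(x) = C1 + C2*erfi(sqrt(3)*x/2)


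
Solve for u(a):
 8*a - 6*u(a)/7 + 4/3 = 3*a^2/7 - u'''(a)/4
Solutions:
 u(a) = C3*exp(2*3^(1/3)*7^(2/3)*a/7) - a^2/2 + 28*a/3 + (C1*sin(3^(5/6)*7^(2/3)*a/7) + C2*cos(3^(5/6)*7^(2/3)*a/7))*exp(-3^(1/3)*7^(2/3)*a/7) + 14/9


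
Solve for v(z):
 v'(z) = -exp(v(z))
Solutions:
 v(z) = log(1/(C1 + z))


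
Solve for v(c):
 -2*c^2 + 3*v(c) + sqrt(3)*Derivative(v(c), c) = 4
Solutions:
 v(c) = C1*exp(-sqrt(3)*c) + 2*c^2/3 - 4*sqrt(3)*c/9 + 16/9


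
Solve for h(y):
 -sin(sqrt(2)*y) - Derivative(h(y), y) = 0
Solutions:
 h(y) = C1 + sqrt(2)*cos(sqrt(2)*y)/2


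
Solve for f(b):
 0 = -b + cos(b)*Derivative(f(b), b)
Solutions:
 f(b) = C1 + Integral(b/cos(b), b)


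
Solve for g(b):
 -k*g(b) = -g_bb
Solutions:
 g(b) = C1*exp(-b*sqrt(k)) + C2*exp(b*sqrt(k))


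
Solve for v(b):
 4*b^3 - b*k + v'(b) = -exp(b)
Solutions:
 v(b) = C1 - b^4 + b^2*k/2 - exp(b)


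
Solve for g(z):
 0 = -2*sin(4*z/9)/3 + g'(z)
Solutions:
 g(z) = C1 - 3*cos(4*z/9)/2


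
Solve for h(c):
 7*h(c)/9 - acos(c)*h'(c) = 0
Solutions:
 h(c) = C1*exp(7*Integral(1/acos(c), c)/9)


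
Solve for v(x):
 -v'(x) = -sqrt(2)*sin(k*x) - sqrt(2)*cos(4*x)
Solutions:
 v(x) = C1 + sqrt(2)*sin(4*x)/4 - sqrt(2)*cos(k*x)/k


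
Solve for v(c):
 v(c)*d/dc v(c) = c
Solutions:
 v(c) = -sqrt(C1 + c^2)
 v(c) = sqrt(C1 + c^2)


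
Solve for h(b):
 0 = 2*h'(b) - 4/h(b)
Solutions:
 h(b) = -sqrt(C1 + 4*b)
 h(b) = sqrt(C1 + 4*b)


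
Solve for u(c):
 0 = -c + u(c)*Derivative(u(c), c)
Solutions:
 u(c) = -sqrt(C1 + c^2)
 u(c) = sqrt(C1 + c^2)


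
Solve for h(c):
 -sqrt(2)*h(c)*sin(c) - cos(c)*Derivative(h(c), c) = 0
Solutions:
 h(c) = C1*cos(c)^(sqrt(2))


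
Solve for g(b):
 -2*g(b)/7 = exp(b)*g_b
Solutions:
 g(b) = C1*exp(2*exp(-b)/7)


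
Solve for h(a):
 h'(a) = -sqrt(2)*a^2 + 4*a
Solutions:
 h(a) = C1 - sqrt(2)*a^3/3 + 2*a^2


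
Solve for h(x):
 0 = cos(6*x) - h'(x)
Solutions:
 h(x) = C1 + sin(6*x)/6


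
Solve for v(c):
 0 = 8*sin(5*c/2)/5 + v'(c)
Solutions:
 v(c) = C1 + 16*cos(5*c/2)/25


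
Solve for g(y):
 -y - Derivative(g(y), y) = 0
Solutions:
 g(y) = C1 - y^2/2


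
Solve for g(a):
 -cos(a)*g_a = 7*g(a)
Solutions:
 g(a) = C1*sqrt(sin(a) - 1)*(sin(a)^3 - 3*sin(a)^2 + 3*sin(a) - 1)/(sqrt(sin(a) + 1)*(sin(a)^3 + 3*sin(a)^2 + 3*sin(a) + 1))


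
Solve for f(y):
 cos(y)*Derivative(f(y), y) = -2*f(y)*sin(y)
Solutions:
 f(y) = C1*cos(y)^2


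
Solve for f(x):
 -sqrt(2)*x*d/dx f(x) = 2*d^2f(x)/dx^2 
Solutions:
 f(x) = C1 + C2*erf(2^(1/4)*x/2)


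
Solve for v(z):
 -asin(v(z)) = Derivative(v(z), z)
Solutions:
 Integral(1/asin(_y), (_y, v(z))) = C1 - z


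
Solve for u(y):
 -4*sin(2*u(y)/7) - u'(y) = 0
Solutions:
 4*y + 7*log(cos(2*u(y)/7) - 1)/4 - 7*log(cos(2*u(y)/7) + 1)/4 = C1


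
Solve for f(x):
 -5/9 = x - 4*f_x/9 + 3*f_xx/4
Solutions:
 f(x) = C1 + C2*exp(16*x/27) + 9*x^2/8 + 323*x/64


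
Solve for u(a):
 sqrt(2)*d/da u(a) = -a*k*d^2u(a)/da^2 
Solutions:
 u(a) = C1 + a^(((re(k) - sqrt(2))*re(k) + im(k)^2)/(re(k)^2 + im(k)^2))*(C2*sin(sqrt(2)*log(a)*Abs(im(k))/(re(k)^2 + im(k)^2)) + C3*cos(sqrt(2)*log(a)*im(k)/(re(k)^2 + im(k)^2)))


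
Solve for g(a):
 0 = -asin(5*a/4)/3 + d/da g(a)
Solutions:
 g(a) = C1 + a*asin(5*a/4)/3 + sqrt(16 - 25*a^2)/15


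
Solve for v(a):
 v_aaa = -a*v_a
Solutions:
 v(a) = C1 + Integral(C2*airyai(-a) + C3*airybi(-a), a)


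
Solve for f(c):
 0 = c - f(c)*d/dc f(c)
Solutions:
 f(c) = -sqrt(C1 + c^2)
 f(c) = sqrt(C1 + c^2)


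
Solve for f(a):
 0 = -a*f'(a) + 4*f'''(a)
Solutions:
 f(a) = C1 + Integral(C2*airyai(2^(1/3)*a/2) + C3*airybi(2^(1/3)*a/2), a)


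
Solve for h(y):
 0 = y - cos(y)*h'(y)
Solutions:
 h(y) = C1 + Integral(y/cos(y), y)


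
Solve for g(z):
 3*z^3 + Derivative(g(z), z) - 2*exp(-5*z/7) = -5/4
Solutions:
 g(z) = C1 - 3*z^4/4 - 5*z/4 - 14*exp(-5*z/7)/5


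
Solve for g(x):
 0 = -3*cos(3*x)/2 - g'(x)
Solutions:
 g(x) = C1 - sin(3*x)/2


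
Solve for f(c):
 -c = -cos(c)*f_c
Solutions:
 f(c) = C1 + Integral(c/cos(c), c)


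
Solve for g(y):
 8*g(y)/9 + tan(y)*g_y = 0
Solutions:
 g(y) = C1/sin(y)^(8/9)


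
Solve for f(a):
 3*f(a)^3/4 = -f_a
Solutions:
 f(a) = -sqrt(2)*sqrt(-1/(C1 - 3*a))
 f(a) = sqrt(2)*sqrt(-1/(C1 - 3*a))


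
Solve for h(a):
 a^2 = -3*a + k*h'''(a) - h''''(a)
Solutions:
 h(a) = C1 + C2*a + C3*a^2 + C4*exp(a*k) + a^5/(60*k) + a^4*(3 + 2/k)/(24*k) + a^3*(3 + 2/k)/(6*k^2)


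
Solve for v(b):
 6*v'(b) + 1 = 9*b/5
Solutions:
 v(b) = C1 + 3*b^2/20 - b/6


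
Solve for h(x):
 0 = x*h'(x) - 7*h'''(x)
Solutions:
 h(x) = C1 + Integral(C2*airyai(7^(2/3)*x/7) + C3*airybi(7^(2/3)*x/7), x)


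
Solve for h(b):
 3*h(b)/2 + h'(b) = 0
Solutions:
 h(b) = C1*exp(-3*b/2)


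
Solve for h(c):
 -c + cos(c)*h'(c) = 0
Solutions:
 h(c) = C1 + Integral(c/cos(c), c)


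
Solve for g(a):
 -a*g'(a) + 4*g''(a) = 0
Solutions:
 g(a) = C1 + C2*erfi(sqrt(2)*a/4)


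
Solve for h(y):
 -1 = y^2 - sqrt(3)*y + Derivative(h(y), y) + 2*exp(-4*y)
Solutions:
 h(y) = C1 - y^3/3 + sqrt(3)*y^2/2 - y + exp(-4*y)/2


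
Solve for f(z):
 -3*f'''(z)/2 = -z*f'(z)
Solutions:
 f(z) = C1 + Integral(C2*airyai(2^(1/3)*3^(2/3)*z/3) + C3*airybi(2^(1/3)*3^(2/3)*z/3), z)


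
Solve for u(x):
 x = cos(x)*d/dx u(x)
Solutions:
 u(x) = C1 + Integral(x/cos(x), x)


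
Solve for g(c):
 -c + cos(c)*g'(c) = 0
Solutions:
 g(c) = C1 + Integral(c/cos(c), c)


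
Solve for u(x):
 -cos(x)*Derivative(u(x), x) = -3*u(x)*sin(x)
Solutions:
 u(x) = C1/cos(x)^3


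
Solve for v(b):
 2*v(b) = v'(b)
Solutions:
 v(b) = C1*exp(2*b)


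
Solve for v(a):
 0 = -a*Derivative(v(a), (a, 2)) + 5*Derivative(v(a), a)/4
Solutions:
 v(a) = C1 + C2*a^(9/4)


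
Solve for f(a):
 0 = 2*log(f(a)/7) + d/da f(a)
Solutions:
 -Integral(1/(-log(_y) + log(7)), (_y, f(a)))/2 = C1 - a


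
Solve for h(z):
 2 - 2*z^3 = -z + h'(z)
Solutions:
 h(z) = C1 - z^4/2 + z^2/2 + 2*z


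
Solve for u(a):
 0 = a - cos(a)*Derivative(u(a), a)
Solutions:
 u(a) = C1 + Integral(a/cos(a), a)


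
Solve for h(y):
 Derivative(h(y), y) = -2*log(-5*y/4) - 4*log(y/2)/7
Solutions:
 h(y) = C1 - 18*y*log(y)/7 + y*(-2*log(5) + 18/7 + 32*log(2)/7 - 2*I*pi)


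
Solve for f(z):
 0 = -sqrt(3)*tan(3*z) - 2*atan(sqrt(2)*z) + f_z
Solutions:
 f(z) = C1 + 2*z*atan(sqrt(2)*z) - sqrt(2)*log(2*z^2 + 1)/2 - sqrt(3)*log(cos(3*z))/3


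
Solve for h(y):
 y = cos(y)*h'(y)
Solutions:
 h(y) = C1 + Integral(y/cos(y), y)


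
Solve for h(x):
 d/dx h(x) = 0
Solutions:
 h(x) = C1


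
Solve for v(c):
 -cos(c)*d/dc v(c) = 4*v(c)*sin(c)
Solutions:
 v(c) = C1*cos(c)^4


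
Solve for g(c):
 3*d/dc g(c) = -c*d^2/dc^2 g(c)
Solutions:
 g(c) = C1 + C2/c^2


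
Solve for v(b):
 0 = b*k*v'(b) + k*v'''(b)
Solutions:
 v(b) = C1 + Integral(C2*airyai(-b) + C3*airybi(-b), b)


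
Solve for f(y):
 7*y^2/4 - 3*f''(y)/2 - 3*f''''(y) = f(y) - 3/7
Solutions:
 f(y) = 7*y^2/4 + (C1*sin(3^(3/4)*y*cos(atan(sqrt(39)/3)/2)/3) + C2*cos(3^(3/4)*y*cos(atan(sqrt(39)/3)/2)/3))*exp(-3^(3/4)*y*sin(atan(sqrt(39)/3)/2)/3) + (C3*sin(3^(3/4)*y*cos(atan(sqrt(39)/3)/2)/3) + C4*cos(3^(3/4)*y*cos(atan(sqrt(39)/3)/2)/3))*exp(3^(3/4)*y*sin(atan(sqrt(39)/3)/2)/3) - 135/28


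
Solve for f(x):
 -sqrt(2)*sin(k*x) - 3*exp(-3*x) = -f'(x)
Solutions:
 f(x) = C1 - exp(-3*x) - sqrt(2)*cos(k*x)/k


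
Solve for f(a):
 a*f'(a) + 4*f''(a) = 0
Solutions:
 f(a) = C1 + C2*erf(sqrt(2)*a/4)


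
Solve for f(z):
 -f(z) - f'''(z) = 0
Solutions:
 f(z) = C3*exp(-z) + (C1*sin(sqrt(3)*z/2) + C2*cos(sqrt(3)*z/2))*exp(z/2)


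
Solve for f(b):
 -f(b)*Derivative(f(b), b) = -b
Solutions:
 f(b) = -sqrt(C1 + b^2)
 f(b) = sqrt(C1 + b^2)


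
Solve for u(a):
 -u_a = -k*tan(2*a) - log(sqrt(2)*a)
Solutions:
 u(a) = C1 + a*log(a) - a + a*log(2)/2 - k*log(cos(2*a))/2


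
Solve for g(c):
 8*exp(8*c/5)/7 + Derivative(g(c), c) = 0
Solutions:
 g(c) = C1 - 5*exp(8*c/5)/7


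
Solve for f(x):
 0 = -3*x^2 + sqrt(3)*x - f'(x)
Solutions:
 f(x) = C1 - x^3 + sqrt(3)*x^2/2


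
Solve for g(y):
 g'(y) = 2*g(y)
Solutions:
 g(y) = C1*exp(2*y)


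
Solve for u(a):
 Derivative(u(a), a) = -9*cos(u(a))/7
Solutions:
 9*a/7 - log(sin(u(a)) - 1)/2 + log(sin(u(a)) + 1)/2 = C1


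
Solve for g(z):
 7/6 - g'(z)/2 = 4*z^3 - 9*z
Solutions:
 g(z) = C1 - 2*z^4 + 9*z^2 + 7*z/3


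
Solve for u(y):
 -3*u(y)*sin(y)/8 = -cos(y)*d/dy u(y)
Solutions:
 u(y) = C1/cos(y)^(3/8)


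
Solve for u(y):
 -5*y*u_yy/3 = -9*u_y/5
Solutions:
 u(y) = C1 + C2*y^(52/25)


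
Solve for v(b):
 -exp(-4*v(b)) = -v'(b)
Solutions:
 v(b) = log(-I*(C1 + 4*b)^(1/4))
 v(b) = log(I*(C1 + 4*b)^(1/4))
 v(b) = log(-(C1 + 4*b)^(1/4))
 v(b) = log(C1 + 4*b)/4


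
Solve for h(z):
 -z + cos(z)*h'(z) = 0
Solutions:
 h(z) = C1 + Integral(z/cos(z), z)


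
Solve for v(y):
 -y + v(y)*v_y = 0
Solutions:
 v(y) = -sqrt(C1 + y^2)
 v(y) = sqrt(C1 + y^2)


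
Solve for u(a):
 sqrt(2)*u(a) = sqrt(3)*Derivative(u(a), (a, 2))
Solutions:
 u(a) = C1*exp(-2^(1/4)*3^(3/4)*a/3) + C2*exp(2^(1/4)*3^(3/4)*a/3)


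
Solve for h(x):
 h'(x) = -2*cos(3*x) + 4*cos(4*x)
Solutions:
 h(x) = C1 - 2*sin(3*x)/3 + sin(4*x)


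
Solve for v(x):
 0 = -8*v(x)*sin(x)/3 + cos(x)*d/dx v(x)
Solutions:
 v(x) = C1/cos(x)^(8/3)


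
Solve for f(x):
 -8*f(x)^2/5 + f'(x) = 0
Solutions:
 f(x) = -5/(C1 + 8*x)


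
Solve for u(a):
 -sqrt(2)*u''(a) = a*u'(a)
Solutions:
 u(a) = C1 + C2*erf(2^(1/4)*a/2)


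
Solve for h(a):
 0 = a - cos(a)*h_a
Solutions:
 h(a) = C1 + Integral(a/cos(a), a)


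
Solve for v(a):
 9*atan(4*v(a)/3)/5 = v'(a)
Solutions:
 Integral(1/atan(4*_y/3), (_y, v(a))) = C1 + 9*a/5


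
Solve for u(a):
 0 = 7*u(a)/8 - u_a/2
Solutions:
 u(a) = C1*exp(7*a/4)


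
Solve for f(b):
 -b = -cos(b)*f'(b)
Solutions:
 f(b) = C1 + Integral(b/cos(b), b)


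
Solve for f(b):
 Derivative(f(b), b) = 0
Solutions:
 f(b) = C1


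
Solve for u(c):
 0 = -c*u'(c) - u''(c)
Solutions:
 u(c) = C1 + C2*erf(sqrt(2)*c/2)


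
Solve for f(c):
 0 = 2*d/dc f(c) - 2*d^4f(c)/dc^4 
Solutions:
 f(c) = C1 + C4*exp(c) + (C2*sin(sqrt(3)*c/2) + C3*cos(sqrt(3)*c/2))*exp(-c/2)


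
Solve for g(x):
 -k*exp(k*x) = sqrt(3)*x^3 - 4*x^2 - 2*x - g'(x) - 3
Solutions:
 g(x) = C1 + sqrt(3)*x^4/4 - 4*x^3/3 - x^2 - 3*x + exp(k*x)


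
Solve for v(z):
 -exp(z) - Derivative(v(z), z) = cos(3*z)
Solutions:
 v(z) = C1 - exp(z) - sin(3*z)/3


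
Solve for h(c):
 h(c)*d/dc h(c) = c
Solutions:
 h(c) = -sqrt(C1 + c^2)
 h(c) = sqrt(C1 + c^2)


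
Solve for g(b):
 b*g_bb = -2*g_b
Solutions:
 g(b) = C1 + C2/b


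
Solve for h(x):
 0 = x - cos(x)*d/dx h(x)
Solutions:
 h(x) = C1 + Integral(x/cos(x), x)


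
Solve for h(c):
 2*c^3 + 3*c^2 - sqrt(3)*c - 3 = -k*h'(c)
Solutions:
 h(c) = C1 - c^4/(2*k) - c^3/k + sqrt(3)*c^2/(2*k) + 3*c/k


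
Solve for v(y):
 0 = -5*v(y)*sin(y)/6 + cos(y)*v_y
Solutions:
 v(y) = C1/cos(y)^(5/6)


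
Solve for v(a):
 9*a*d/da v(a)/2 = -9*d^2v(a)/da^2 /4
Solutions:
 v(a) = C1 + C2*erf(a)


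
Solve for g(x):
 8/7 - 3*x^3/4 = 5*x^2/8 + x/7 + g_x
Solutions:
 g(x) = C1 - 3*x^4/16 - 5*x^3/24 - x^2/14 + 8*x/7


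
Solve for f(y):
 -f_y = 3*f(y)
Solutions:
 f(y) = C1*exp(-3*y)


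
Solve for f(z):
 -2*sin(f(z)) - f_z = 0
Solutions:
 f(z) = -acos((-C1 - exp(4*z))/(C1 - exp(4*z))) + 2*pi
 f(z) = acos((-C1 - exp(4*z))/(C1 - exp(4*z)))


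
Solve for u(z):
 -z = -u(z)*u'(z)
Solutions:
 u(z) = -sqrt(C1 + z^2)
 u(z) = sqrt(C1 + z^2)


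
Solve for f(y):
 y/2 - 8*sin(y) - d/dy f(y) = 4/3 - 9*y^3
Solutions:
 f(y) = C1 + 9*y^4/4 + y^2/4 - 4*y/3 + 8*cos(y)


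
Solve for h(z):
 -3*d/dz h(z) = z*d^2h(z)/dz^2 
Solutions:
 h(z) = C1 + C2/z^2


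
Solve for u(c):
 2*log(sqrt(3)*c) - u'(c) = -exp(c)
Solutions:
 u(c) = C1 + 2*c*log(c) + c*(-2 + log(3)) + exp(c)


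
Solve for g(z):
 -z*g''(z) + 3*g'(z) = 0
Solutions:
 g(z) = C1 + C2*z^4


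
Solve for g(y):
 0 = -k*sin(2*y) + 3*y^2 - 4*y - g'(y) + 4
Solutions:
 g(y) = C1 + k*cos(2*y)/2 + y^3 - 2*y^2 + 4*y


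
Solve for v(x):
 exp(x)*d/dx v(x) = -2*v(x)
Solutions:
 v(x) = C1*exp(2*exp(-x))


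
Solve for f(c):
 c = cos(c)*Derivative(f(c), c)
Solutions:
 f(c) = C1 + Integral(c/cos(c), c)


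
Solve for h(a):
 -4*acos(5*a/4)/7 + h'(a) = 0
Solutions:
 h(a) = C1 + 4*a*acos(5*a/4)/7 - 4*sqrt(16 - 25*a^2)/35


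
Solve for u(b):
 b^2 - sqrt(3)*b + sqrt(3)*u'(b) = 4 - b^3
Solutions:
 u(b) = C1 - sqrt(3)*b^4/12 - sqrt(3)*b^3/9 + b^2/2 + 4*sqrt(3)*b/3


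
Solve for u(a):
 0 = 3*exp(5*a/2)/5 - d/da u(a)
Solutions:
 u(a) = C1 + 6*exp(5*a/2)/25


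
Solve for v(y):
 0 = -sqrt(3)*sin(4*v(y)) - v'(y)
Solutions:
 v(y) = -acos((-C1 - exp(8*sqrt(3)*y))/(C1 - exp(8*sqrt(3)*y)))/4 + pi/2
 v(y) = acos((-C1 - exp(8*sqrt(3)*y))/(C1 - exp(8*sqrt(3)*y)))/4


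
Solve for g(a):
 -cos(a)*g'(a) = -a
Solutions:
 g(a) = C1 + Integral(a/cos(a), a)


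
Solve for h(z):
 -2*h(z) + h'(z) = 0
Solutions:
 h(z) = C1*exp(2*z)


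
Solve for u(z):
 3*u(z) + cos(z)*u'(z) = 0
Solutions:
 u(z) = C1*(sin(z) - 1)^(3/2)/(sin(z) + 1)^(3/2)


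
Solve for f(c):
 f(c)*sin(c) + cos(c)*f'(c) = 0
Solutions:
 f(c) = C1*cos(c)


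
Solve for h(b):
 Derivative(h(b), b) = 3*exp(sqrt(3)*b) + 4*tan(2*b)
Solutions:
 h(b) = C1 + sqrt(3)*exp(sqrt(3)*b) - 2*log(cos(2*b))


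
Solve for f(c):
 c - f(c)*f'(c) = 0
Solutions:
 f(c) = -sqrt(C1 + c^2)
 f(c) = sqrt(C1 + c^2)


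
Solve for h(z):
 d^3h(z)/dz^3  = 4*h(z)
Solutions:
 h(z) = C3*exp(2^(2/3)*z) + (C1*sin(2^(2/3)*sqrt(3)*z/2) + C2*cos(2^(2/3)*sqrt(3)*z/2))*exp(-2^(2/3)*z/2)


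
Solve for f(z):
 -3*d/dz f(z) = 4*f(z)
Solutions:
 f(z) = C1*exp(-4*z/3)


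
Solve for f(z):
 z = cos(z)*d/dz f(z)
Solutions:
 f(z) = C1 + Integral(z/cos(z), z)


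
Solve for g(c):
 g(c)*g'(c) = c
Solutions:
 g(c) = -sqrt(C1 + c^2)
 g(c) = sqrt(C1 + c^2)


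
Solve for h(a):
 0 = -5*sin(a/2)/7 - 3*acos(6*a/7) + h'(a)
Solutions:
 h(a) = C1 + 3*a*acos(6*a/7) - sqrt(49 - 36*a^2)/2 - 10*cos(a/2)/7


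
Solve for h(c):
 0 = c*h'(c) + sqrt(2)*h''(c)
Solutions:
 h(c) = C1 + C2*erf(2^(1/4)*c/2)


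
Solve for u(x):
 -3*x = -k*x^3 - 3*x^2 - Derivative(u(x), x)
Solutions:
 u(x) = C1 - k*x^4/4 - x^3 + 3*x^2/2


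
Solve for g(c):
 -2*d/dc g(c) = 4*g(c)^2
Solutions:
 g(c) = 1/(C1 + 2*c)


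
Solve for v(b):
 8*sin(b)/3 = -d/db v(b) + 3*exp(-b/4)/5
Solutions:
 v(b) = C1 + 8*cos(b)/3 - 12*exp(-b/4)/5


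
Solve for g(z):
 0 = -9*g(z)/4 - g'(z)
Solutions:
 g(z) = C1*exp(-9*z/4)


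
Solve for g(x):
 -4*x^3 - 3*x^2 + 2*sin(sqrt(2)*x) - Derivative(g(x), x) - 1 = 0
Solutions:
 g(x) = C1 - x^4 - x^3 - x - sqrt(2)*cos(sqrt(2)*x)


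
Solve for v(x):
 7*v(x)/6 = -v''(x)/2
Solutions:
 v(x) = C1*sin(sqrt(21)*x/3) + C2*cos(sqrt(21)*x/3)


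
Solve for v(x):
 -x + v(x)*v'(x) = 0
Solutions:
 v(x) = -sqrt(C1 + x^2)
 v(x) = sqrt(C1 + x^2)


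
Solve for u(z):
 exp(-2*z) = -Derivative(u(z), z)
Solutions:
 u(z) = C1 + exp(-2*z)/2


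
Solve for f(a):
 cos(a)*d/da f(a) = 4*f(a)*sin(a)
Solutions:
 f(a) = C1/cos(a)^4


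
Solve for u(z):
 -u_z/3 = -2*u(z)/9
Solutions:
 u(z) = C1*exp(2*z/3)


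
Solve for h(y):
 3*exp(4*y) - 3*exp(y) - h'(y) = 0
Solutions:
 h(y) = C1 + 3*exp(4*y)/4 - 3*exp(y)


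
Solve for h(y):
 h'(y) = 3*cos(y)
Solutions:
 h(y) = C1 + 3*sin(y)


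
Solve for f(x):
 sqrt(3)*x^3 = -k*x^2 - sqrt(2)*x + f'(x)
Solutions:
 f(x) = C1 + k*x^3/3 + sqrt(3)*x^4/4 + sqrt(2)*x^2/2


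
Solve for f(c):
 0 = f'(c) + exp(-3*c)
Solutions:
 f(c) = C1 + exp(-3*c)/3


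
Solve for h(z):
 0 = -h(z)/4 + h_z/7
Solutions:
 h(z) = C1*exp(7*z/4)


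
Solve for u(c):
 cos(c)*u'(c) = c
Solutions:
 u(c) = C1 + Integral(c/cos(c), c)


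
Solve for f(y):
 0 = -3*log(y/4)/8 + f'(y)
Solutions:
 f(y) = C1 + 3*y*log(y)/8 - 3*y*log(2)/4 - 3*y/8


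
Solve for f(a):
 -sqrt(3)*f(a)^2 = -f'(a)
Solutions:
 f(a) = -1/(C1 + sqrt(3)*a)


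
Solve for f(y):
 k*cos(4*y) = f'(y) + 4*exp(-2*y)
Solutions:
 f(y) = C1 + k*sin(4*y)/4 + 2*exp(-2*y)


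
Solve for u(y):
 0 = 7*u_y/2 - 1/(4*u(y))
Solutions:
 u(y) = -sqrt(C1 + 7*y)/7
 u(y) = sqrt(C1 + 7*y)/7


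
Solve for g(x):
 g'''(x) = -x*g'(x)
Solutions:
 g(x) = C1 + Integral(C2*airyai(-x) + C3*airybi(-x), x)


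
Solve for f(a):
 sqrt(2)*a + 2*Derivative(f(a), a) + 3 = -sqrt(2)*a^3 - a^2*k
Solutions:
 f(a) = C1 - sqrt(2)*a^4/8 - a^3*k/6 - sqrt(2)*a^2/4 - 3*a/2


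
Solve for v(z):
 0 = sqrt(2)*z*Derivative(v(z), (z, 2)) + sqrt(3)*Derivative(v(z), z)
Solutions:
 v(z) = C1 + C2*z^(1 - sqrt(6)/2)


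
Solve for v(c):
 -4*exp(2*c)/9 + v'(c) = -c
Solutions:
 v(c) = C1 - c^2/2 + 2*exp(2*c)/9


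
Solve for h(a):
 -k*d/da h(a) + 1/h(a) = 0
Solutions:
 h(a) = -sqrt(C1 + 2*a/k)
 h(a) = sqrt(C1 + 2*a/k)


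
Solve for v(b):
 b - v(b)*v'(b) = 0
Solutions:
 v(b) = -sqrt(C1 + b^2)
 v(b) = sqrt(C1 + b^2)


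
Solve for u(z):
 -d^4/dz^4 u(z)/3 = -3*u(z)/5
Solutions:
 u(z) = C1*exp(-sqrt(3)*5^(3/4)*z/5) + C2*exp(sqrt(3)*5^(3/4)*z/5) + C3*sin(sqrt(3)*5^(3/4)*z/5) + C4*cos(sqrt(3)*5^(3/4)*z/5)


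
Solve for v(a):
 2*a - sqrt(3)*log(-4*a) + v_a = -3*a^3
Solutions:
 v(a) = C1 - 3*a^4/4 - a^2 + sqrt(3)*a*log(-a) + sqrt(3)*a*(-1 + 2*log(2))


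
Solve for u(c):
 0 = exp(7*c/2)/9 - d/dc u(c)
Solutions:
 u(c) = C1 + 2*exp(7*c/2)/63


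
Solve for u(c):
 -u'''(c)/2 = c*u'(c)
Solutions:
 u(c) = C1 + Integral(C2*airyai(-2^(1/3)*c) + C3*airybi(-2^(1/3)*c), c)


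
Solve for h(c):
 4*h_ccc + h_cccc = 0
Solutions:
 h(c) = C1 + C2*c + C3*c^2 + C4*exp(-4*c)


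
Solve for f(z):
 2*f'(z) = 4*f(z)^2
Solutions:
 f(z) = -1/(C1 + 2*z)


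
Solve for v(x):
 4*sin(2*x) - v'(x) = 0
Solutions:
 v(x) = C1 - 2*cos(2*x)


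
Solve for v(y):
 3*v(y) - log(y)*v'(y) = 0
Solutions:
 v(y) = C1*exp(3*li(y))


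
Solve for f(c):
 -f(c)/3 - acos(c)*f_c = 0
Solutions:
 f(c) = C1*exp(-Integral(1/acos(c), c)/3)


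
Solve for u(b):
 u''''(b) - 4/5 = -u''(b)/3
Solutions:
 u(b) = C1 + C2*b + C3*sin(sqrt(3)*b/3) + C4*cos(sqrt(3)*b/3) + 6*b^2/5


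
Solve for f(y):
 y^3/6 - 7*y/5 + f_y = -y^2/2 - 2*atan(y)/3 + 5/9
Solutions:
 f(y) = C1 - y^4/24 - y^3/6 + 7*y^2/10 - 2*y*atan(y)/3 + 5*y/9 + log(y^2 + 1)/3


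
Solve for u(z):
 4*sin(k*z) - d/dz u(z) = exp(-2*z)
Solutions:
 u(z) = C1 + exp(-2*z)/2 - 4*cos(k*z)/k


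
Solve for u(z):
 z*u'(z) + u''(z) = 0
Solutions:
 u(z) = C1 + C2*erf(sqrt(2)*z/2)


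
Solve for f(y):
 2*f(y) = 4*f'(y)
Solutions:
 f(y) = C1*exp(y/2)


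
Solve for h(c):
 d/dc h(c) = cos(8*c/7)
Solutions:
 h(c) = C1 + 7*sin(8*c/7)/8


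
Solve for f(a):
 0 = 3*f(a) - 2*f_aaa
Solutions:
 f(a) = C3*exp(2^(2/3)*3^(1/3)*a/2) + (C1*sin(2^(2/3)*3^(5/6)*a/4) + C2*cos(2^(2/3)*3^(5/6)*a/4))*exp(-2^(2/3)*3^(1/3)*a/4)


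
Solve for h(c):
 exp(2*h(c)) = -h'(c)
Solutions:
 h(c) = log(-sqrt(-1/(C1 - c))) - log(2)/2
 h(c) = log(-1/(C1 - c))/2 - log(2)/2


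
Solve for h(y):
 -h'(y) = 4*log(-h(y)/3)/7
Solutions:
 7*Integral(1/(log(-_y) - log(3)), (_y, h(y)))/4 = C1 - y


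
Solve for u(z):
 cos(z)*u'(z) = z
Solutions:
 u(z) = C1 + Integral(z/cos(z), z)


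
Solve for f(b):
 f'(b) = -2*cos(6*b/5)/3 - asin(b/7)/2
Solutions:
 f(b) = C1 - b*asin(b/7)/2 - sqrt(49 - b^2)/2 - 5*sin(6*b/5)/9


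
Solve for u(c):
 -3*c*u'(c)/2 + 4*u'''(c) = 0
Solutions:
 u(c) = C1 + Integral(C2*airyai(3^(1/3)*c/2) + C3*airybi(3^(1/3)*c/2), c)


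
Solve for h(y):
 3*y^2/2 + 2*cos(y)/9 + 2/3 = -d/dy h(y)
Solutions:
 h(y) = C1 - y^3/2 - 2*y/3 - 2*sin(y)/9


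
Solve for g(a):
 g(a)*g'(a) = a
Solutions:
 g(a) = -sqrt(C1 + a^2)
 g(a) = sqrt(C1 + a^2)


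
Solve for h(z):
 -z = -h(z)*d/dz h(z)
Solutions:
 h(z) = -sqrt(C1 + z^2)
 h(z) = sqrt(C1 + z^2)


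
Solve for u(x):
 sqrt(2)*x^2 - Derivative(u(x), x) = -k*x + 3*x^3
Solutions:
 u(x) = C1 + k*x^2/2 - 3*x^4/4 + sqrt(2)*x^3/3


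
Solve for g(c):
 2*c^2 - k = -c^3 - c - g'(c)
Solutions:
 g(c) = C1 - c^4/4 - 2*c^3/3 - c^2/2 + c*k


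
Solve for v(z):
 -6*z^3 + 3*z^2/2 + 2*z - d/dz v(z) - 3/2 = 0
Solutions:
 v(z) = C1 - 3*z^4/2 + z^3/2 + z^2 - 3*z/2


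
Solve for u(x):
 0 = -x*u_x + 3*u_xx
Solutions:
 u(x) = C1 + C2*erfi(sqrt(6)*x/6)


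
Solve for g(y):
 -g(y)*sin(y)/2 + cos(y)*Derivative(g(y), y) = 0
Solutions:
 g(y) = C1/sqrt(cos(y))


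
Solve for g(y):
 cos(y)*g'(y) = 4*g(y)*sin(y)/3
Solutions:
 g(y) = C1/cos(y)^(4/3)


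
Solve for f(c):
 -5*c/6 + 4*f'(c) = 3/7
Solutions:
 f(c) = C1 + 5*c^2/48 + 3*c/28


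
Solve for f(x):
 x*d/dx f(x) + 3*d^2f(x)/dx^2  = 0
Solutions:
 f(x) = C1 + C2*erf(sqrt(6)*x/6)


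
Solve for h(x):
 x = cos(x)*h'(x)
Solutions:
 h(x) = C1 + Integral(x/cos(x), x)


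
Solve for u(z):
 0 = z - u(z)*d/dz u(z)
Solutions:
 u(z) = -sqrt(C1 + z^2)
 u(z) = sqrt(C1 + z^2)


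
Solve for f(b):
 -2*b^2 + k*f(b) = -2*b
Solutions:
 f(b) = 2*b*(b - 1)/k


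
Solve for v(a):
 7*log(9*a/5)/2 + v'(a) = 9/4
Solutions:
 v(a) = C1 - 7*a*log(a)/2 - 7*a*log(3) + 7*a*log(5)/2 + 23*a/4


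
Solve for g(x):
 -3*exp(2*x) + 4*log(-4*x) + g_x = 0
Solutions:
 g(x) = C1 - 4*x*log(-x) + 4*x*(1 - 2*log(2)) + 3*exp(2*x)/2


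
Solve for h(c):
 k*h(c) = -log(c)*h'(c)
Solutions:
 h(c) = C1*exp(-k*li(c))


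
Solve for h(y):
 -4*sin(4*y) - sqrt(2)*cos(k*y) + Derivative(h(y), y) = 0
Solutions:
 h(y) = C1 - cos(4*y) + sqrt(2)*sin(k*y)/k


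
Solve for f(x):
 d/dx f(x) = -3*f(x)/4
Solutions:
 f(x) = C1*exp(-3*x/4)


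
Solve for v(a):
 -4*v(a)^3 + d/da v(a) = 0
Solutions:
 v(a) = -sqrt(2)*sqrt(-1/(C1 + 4*a))/2
 v(a) = sqrt(2)*sqrt(-1/(C1 + 4*a))/2


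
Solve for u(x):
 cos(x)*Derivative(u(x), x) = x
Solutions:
 u(x) = C1 + Integral(x/cos(x), x)


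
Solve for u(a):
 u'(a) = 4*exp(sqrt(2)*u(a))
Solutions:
 u(a) = sqrt(2)*(2*log(-1/(C1 + 4*a)) - log(2))/4


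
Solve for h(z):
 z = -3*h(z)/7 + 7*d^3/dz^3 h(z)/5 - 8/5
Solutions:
 h(z) = C3*exp(105^(1/3)*z/7) - 7*z/3 + (C1*sin(3^(5/6)*35^(1/3)*z/14) + C2*cos(3^(5/6)*35^(1/3)*z/14))*exp(-105^(1/3)*z/14) - 56/15


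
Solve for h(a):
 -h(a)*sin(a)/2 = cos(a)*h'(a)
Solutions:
 h(a) = C1*sqrt(cos(a))


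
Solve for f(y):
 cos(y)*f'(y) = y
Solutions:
 f(y) = C1 + Integral(y/cos(y), y)


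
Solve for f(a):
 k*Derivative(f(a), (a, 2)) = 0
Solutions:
 f(a) = C1 + C2*a


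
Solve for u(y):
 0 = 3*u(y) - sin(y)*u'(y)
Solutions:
 u(y) = C1*(cos(y) - 1)^(3/2)/(cos(y) + 1)^(3/2)


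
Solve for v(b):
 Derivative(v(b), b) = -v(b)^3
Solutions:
 v(b) = -sqrt(2)*sqrt(-1/(C1 - b))/2
 v(b) = sqrt(2)*sqrt(-1/(C1 - b))/2


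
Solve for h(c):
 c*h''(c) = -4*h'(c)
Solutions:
 h(c) = C1 + C2/c^3


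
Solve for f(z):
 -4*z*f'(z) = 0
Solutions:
 f(z) = C1


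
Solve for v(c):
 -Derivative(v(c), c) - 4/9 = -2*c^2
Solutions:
 v(c) = C1 + 2*c^3/3 - 4*c/9


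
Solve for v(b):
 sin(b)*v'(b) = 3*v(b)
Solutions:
 v(b) = C1*(cos(b) - 1)^(3/2)/(cos(b) + 1)^(3/2)


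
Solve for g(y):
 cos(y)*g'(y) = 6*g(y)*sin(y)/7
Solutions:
 g(y) = C1/cos(y)^(6/7)


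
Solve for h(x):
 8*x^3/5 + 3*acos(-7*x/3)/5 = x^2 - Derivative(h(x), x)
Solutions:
 h(x) = C1 - 2*x^4/5 + x^3/3 - 3*x*acos(-7*x/3)/5 - 3*sqrt(9 - 49*x^2)/35


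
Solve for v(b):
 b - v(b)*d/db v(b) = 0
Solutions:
 v(b) = -sqrt(C1 + b^2)
 v(b) = sqrt(C1 + b^2)


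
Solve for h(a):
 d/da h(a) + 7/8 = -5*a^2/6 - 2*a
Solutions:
 h(a) = C1 - 5*a^3/18 - a^2 - 7*a/8


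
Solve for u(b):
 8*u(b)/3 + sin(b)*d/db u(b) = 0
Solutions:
 u(b) = C1*(cos(b) + 1)^(4/3)/(cos(b) - 1)^(4/3)


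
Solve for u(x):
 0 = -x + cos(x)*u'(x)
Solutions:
 u(x) = C1 + Integral(x/cos(x), x)


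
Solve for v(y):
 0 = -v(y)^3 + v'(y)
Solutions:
 v(y) = -sqrt(2)*sqrt(-1/(C1 + y))/2
 v(y) = sqrt(2)*sqrt(-1/(C1 + y))/2


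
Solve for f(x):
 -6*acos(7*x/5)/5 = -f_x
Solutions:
 f(x) = C1 + 6*x*acos(7*x/5)/5 - 6*sqrt(25 - 49*x^2)/35


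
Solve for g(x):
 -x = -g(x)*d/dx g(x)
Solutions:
 g(x) = -sqrt(C1 + x^2)
 g(x) = sqrt(C1 + x^2)


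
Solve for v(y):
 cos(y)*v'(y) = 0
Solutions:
 v(y) = C1


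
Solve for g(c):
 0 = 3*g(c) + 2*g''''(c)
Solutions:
 g(c) = (C1*sin(6^(1/4)*c/2) + C2*cos(6^(1/4)*c/2))*exp(-6^(1/4)*c/2) + (C3*sin(6^(1/4)*c/2) + C4*cos(6^(1/4)*c/2))*exp(6^(1/4)*c/2)


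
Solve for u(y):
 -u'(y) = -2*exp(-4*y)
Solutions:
 u(y) = C1 - exp(-4*y)/2


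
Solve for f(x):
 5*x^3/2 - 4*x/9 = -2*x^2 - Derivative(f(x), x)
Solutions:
 f(x) = C1 - 5*x^4/8 - 2*x^3/3 + 2*x^2/9


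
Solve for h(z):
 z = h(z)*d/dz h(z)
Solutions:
 h(z) = -sqrt(C1 + z^2)
 h(z) = sqrt(C1 + z^2)


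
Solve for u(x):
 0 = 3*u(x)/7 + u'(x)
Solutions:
 u(x) = C1*exp(-3*x/7)


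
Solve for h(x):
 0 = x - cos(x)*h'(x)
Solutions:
 h(x) = C1 + Integral(x/cos(x), x)


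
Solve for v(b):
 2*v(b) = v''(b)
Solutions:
 v(b) = C1*exp(-sqrt(2)*b) + C2*exp(sqrt(2)*b)


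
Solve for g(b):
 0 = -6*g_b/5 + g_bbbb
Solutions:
 g(b) = C1 + C4*exp(5^(2/3)*6^(1/3)*b/5) + (C2*sin(2^(1/3)*3^(5/6)*5^(2/3)*b/10) + C3*cos(2^(1/3)*3^(5/6)*5^(2/3)*b/10))*exp(-5^(2/3)*6^(1/3)*b/10)


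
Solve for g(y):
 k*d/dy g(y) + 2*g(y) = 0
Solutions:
 g(y) = C1*exp(-2*y/k)


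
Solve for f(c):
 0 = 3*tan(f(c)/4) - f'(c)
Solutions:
 f(c) = -4*asin(C1*exp(3*c/4)) + 4*pi
 f(c) = 4*asin(C1*exp(3*c/4))


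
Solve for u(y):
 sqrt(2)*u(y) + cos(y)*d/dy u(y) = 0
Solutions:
 u(y) = C1*(sin(y) - 1)^(sqrt(2)/2)/(sin(y) + 1)^(sqrt(2)/2)


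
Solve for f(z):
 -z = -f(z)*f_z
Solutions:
 f(z) = -sqrt(C1 + z^2)
 f(z) = sqrt(C1 + z^2)


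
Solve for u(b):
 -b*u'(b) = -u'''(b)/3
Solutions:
 u(b) = C1 + Integral(C2*airyai(3^(1/3)*b) + C3*airybi(3^(1/3)*b), b)


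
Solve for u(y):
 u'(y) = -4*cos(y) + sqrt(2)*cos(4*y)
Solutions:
 u(y) = C1 - 4*sin(y) + sqrt(2)*sin(4*y)/4


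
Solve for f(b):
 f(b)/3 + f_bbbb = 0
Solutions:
 f(b) = (C1*sin(sqrt(2)*3^(3/4)*b/6) + C2*cos(sqrt(2)*3^(3/4)*b/6))*exp(-sqrt(2)*3^(3/4)*b/6) + (C3*sin(sqrt(2)*3^(3/4)*b/6) + C4*cos(sqrt(2)*3^(3/4)*b/6))*exp(sqrt(2)*3^(3/4)*b/6)


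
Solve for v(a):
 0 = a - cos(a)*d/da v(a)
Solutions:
 v(a) = C1 + Integral(a/cos(a), a)


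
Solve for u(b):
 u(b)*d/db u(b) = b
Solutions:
 u(b) = -sqrt(C1 + b^2)
 u(b) = sqrt(C1 + b^2)


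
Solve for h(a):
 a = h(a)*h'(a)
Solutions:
 h(a) = -sqrt(C1 + a^2)
 h(a) = sqrt(C1 + a^2)


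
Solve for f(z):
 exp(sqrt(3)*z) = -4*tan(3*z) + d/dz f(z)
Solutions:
 f(z) = C1 + sqrt(3)*exp(sqrt(3)*z)/3 - 4*log(cos(3*z))/3


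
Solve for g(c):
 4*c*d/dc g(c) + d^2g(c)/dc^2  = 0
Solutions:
 g(c) = C1 + C2*erf(sqrt(2)*c)


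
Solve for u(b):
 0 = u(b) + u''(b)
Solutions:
 u(b) = C1*sin(b) + C2*cos(b)


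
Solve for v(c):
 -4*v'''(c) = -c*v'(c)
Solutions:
 v(c) = C1 + Integral(C2*airyai(2^(1/3)*c/2) + C3*airybi(2^(1/3)*c/2), c)


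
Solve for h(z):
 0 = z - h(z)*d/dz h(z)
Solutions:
 h(z) = -sqrt(C1 + z^2)
 h(z) = sqrt(C1 + z^2)


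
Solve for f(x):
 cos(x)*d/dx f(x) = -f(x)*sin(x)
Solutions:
 f(x) = C1*cos(x)


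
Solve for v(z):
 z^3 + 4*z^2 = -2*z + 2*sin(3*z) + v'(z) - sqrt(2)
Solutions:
 v(z) = C1 + z^4/4 + 4*z^3/3 + z^2 + sqrt(2)*z + 2*cos(3*z)/3


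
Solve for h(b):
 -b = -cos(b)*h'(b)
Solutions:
 h(b) = C1 + Integral(b/cos(b), b)


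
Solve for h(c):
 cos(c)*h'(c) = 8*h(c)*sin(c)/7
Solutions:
 h(c) = C1/cos(c)^(8/7)


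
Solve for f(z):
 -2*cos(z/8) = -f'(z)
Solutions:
 f(z) = C1 + 16*sin(z/8)


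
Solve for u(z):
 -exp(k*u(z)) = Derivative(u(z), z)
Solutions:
 u(z) = Piecewise((log(1/(C1*k + k*z))/k, Ne(k, 0)), (nan, True))
 u(z) = Piecewise((C1 - z, Eq(k, 0)), (nan, True))


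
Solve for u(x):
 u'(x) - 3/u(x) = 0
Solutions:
 u(x) = -sqrt(C1 + 6*x)
 u(x) = sqrt(C1 + 6*x)


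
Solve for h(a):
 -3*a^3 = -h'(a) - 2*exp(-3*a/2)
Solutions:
 h(a) = C1 + 3*a^4/4 + 4*exp(-3*a/2)/3


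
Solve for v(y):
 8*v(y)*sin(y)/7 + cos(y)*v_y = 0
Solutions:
 v(y) = C1*cos(y)^(8/7)


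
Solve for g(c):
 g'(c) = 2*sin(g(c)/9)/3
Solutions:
 -2*c/3 + 9*log(cos(g(c)/9) - 1)/2 - 9*log(cos(g(c)/9) + 1)/2 = C1


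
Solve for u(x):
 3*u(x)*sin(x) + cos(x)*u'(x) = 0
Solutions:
 u(x) = C1*cos(x)^3


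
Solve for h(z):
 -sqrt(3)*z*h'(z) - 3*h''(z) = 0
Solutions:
 h(z) = C1 + C2*erf(sqrt(2)*3^(3/4)*z/6)


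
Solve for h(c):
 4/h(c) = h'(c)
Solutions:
 h(c) = -sqrt(C1 + 8*c)
 h(c) = sqrt(C1 + 8*c)


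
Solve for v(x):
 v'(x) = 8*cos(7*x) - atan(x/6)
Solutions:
 v(x) = C1 - x*atan(x/6) + 3*log(x^2 + 36) + 8*sin(7*x)/7


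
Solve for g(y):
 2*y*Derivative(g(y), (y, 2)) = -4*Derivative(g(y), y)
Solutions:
 g(y) = C1 + C2/y


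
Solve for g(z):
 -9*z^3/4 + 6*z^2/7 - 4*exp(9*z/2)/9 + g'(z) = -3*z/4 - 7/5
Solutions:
 g(z) = C1 + 9*z^4/16 - 2*z^3/7 - 3*z^2/8 - 7*z/5 + 8*exp(9*z/2)/81


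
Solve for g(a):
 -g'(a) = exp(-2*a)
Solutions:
 g(a) = C1 + exp(-2*a)/2


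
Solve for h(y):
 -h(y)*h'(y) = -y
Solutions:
 h(y) = -sqrt(C1 + y^2)
 h(y) = sqrt(C1 + y^2)


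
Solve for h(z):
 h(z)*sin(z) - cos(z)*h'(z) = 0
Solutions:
 h(z) = C1/cos(z)


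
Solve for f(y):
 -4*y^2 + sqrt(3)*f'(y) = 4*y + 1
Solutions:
 f(y) = C1 + 4*sqrt(3)*y^3/9 + 2*sqrt(3)*y^2/3 + sqrt(3)*y/3


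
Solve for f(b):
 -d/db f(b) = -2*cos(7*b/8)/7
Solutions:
 f(b) = C1 + 16*sin(7*b/8)/49


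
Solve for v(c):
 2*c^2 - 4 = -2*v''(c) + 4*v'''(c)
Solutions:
 v(c) = C1 + C2*c + C3*exp(c/2) - c^4/12 - 2*c^3/3 - 3*c^2


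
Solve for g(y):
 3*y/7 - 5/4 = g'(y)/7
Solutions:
 g(y) = C1 + 3*y^2/2 - 35*y/4


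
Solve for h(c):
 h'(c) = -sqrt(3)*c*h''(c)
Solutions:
 h(c) = C1 + C2*c^(1 - sqrt(3)/3)


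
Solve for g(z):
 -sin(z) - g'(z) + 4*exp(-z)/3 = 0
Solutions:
 g(z) = C1 + cos(z) - 4*exp(-z)/3


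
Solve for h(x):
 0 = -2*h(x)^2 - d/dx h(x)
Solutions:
 h(x) = 1/(C1 + 2*x)


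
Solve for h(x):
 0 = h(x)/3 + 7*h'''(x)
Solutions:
 h(x) = C3*exp(-21^(2/3)*x/21) + (C1*sin(3^(1/6)*7^(2/3)*x/14) + C2*cos(3^(1/6)*7^(2/3)*x/14))*exp(21^(2/3)*x/42)


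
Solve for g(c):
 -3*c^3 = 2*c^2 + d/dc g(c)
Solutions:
 g(c) = C1 - 3*c^4/4 - 2*c^3/3


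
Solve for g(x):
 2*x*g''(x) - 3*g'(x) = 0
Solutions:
 g(x) = C1 + C2*x^(5/2)


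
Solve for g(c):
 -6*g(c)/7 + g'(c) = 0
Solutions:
 g(c) = C1*exp(6*c/7)


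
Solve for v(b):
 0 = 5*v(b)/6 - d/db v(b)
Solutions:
 v(b) = C1*exp(5*b/6)


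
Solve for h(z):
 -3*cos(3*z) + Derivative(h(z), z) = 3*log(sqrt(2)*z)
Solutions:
 h(z) = C1 + 3*z*log(z) - 3*z + 3*z*log(2)/2 + sin(3*z)


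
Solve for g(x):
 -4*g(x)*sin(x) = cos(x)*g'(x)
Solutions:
 g(x) = C1*cos(x)^4


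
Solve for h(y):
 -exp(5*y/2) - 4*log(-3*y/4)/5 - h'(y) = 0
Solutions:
 h(y) = C1 - 4*y*log(-y)/5 + 4*y*(-log(3) + 1 + 2*log(2))/5 - 2*exp(5*y/2)/5


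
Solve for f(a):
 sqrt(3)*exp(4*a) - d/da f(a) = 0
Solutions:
 f(a) = C1 + sqrt(3)*exp(4*a)/4


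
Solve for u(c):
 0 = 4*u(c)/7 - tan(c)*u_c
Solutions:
 u(c) = C1*sin(c)^(4/7)


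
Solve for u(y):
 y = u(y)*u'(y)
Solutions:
 u(y) = -sqrt(C1 + y^2)
 u(y) = sqrt(C1 + y^2)


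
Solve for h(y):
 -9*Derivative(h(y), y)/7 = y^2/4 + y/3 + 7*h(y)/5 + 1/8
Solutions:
 h(y) = C1*exp(-49*y/45) - 5*y^2/28 + 185*y/2058 - 23105/134456


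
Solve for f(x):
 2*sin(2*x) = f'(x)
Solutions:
 f(x) = C1 - cos(2*x)


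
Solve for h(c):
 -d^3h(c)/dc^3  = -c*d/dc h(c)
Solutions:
 h(c) = C1 + Integral(C2*airyai(c) + C3*airybi(c), c)


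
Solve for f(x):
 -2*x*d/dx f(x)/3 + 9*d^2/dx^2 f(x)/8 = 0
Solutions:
 f(x) = C1 + C2*erfi(2*sqrt(6)*x/9)


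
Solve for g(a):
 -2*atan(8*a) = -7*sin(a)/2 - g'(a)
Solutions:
 g(a) = C1 + 2*a*atan(8*a) - log(64*a^2 + 1)/8 + 7*cos(a)/2


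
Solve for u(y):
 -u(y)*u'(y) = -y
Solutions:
 u(y) = -sqrt(C1 + y^2)
 u(y) = sqrt(C1 + y^2)


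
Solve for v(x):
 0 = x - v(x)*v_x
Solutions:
 v(x) = -sqrt(C1 + x^2)
 v(x) = sqrt(C1 + x^2)


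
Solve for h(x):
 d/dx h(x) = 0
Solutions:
 h(x) = C1


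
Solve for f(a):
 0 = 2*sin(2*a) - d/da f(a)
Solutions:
 f(a) = C1 - cos(2*a)


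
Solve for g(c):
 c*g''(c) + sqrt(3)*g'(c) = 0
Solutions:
 g(c) = C1 + C2*c^(1 - sqrt(3))


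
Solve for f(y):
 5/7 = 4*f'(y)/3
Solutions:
 f(y) = C1 + 15*y/28
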